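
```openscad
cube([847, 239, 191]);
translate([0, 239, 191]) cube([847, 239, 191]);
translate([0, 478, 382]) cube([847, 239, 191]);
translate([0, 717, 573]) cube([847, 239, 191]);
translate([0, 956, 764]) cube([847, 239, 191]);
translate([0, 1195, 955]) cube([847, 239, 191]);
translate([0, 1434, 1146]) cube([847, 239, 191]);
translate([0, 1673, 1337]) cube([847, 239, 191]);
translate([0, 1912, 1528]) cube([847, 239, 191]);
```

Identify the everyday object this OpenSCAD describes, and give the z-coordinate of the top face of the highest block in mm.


A staircase. The total rise is 1719 mm.

9 identical blocks, each offset up and back from the previous — a staircase. Each step is 191 mm tall and there are 9 of them, so the total rise is 9 × 191 = 1719 mm.


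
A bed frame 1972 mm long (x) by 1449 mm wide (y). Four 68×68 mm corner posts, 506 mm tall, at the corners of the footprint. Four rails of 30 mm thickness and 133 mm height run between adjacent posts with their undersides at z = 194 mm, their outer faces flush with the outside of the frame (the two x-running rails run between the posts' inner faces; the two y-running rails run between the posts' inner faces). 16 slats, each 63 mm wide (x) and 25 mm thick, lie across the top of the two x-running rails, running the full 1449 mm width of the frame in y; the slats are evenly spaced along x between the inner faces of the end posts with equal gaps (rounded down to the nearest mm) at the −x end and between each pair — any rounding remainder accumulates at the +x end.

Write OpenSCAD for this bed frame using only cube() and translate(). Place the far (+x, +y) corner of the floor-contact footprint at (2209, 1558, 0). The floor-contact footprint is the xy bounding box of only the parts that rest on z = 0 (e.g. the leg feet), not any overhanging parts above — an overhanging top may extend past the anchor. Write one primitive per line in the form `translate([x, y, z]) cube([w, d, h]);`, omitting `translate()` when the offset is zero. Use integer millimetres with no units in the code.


// slat z = rail_z + rail_h = 194 + 133 = 327
// slat gap = ⌊(1836 − 16·63) / 17⌋ = 48
translate([237, 109, 0]) cube([68, 68, 506]);
translate([237, 1490, 0]) cube([68, 68, 506]);
translate([2141, 109, 0]) cube([68, 68, 506]);
translate([2141, 1490, 0]) cube([68, 68, 506]);
translate([305, 109, 194]) cube([1836, 30, 133]);
translate([305, 1528, 194]) cube([1836, 30, 133]);
translate([237, 177, 194]) cube([30, 1313, 133]);
translate([2179, 177, 194]) cube([30, 1313, 133]);
translate([353, 109, 327]) cube([63, 1449, 25]);
translate([464, 109, 327]) cube([63, 1449, 25]);
translate([575, 109, 327]) cube([63, 1449, 25]);
translate([686, 109, 327]) cube([63, 1449, 25]);
translate([797, 109, 327]) cube([63, 1449, 25]);
translate([908, 109, 327]) cube([63, 1449, 25]);
translate([1019, 109, 327]) cube([63, 1449, 25]);
translate([1130, 109, 327]) cube([63, 1449, 25]);
translate([1241, 109, 327]) cube([63, 1449, 25]);
translate([1352, 109, 327]) cube([63, 1449, 25]);
translate([1463, 109, 327]) cube([63, 1449, 25]);
translate([1574, 109, 327]) cube([63, 1449, 25]);
translate([1685, 109, 327]) cube([63, 1449, 25]);
translate([1796, 109, 327]) cube([63, 1449, 25]);
translate([1907, 109, 327]) cube([63, 1449, 25]);
translate([2018, 109, 327]) cube([63, 1449, 25]);


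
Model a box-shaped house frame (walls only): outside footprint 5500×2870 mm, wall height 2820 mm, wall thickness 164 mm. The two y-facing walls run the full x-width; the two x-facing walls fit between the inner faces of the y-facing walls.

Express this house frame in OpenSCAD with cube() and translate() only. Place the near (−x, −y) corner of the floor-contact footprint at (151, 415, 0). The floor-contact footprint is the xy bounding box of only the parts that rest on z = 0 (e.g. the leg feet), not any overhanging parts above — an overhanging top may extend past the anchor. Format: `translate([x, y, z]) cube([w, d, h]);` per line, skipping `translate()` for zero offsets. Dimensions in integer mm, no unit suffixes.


translate([151, 415, 0]) cube([5500, 164, 2820]);
translate([151, 3121, 0]) cube([5500, 164, 2820]);
translate([151, 579, 0]) cube([164, 2542, 2820]);
translate([5487, 579, 0]) cube([164, 2542, 2820]);


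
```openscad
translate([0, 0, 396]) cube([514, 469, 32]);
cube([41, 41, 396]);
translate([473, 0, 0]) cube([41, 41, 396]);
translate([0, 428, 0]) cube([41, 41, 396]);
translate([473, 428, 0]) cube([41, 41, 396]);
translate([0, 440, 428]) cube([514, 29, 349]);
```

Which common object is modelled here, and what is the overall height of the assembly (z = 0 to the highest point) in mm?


A chair. The overall height is 777 mm.

A slab on four corner posts with a tall panel at the back — a chair. The seat slab sits at z = 396 with thickness 32, and the 349 mm backrest starts at the seat top, so the overall height is 396 + 32 + 349 = 777 mm.


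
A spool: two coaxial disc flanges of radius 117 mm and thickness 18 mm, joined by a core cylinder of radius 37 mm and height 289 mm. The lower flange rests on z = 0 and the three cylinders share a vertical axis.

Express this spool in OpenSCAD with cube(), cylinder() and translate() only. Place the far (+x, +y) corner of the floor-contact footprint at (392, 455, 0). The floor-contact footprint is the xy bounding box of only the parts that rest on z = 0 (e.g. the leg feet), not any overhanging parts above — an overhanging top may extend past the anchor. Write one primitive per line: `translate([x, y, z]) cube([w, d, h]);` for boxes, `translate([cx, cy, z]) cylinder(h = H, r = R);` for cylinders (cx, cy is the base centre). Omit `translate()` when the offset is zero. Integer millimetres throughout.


translate([275, 338, 0]) cylinder(h = 18, r = 117);
translate([275, 338, 18]) cylinder(h = 289, r = 37);
translate([275, 338, 307]) cylinder(h = 18, r = 117);


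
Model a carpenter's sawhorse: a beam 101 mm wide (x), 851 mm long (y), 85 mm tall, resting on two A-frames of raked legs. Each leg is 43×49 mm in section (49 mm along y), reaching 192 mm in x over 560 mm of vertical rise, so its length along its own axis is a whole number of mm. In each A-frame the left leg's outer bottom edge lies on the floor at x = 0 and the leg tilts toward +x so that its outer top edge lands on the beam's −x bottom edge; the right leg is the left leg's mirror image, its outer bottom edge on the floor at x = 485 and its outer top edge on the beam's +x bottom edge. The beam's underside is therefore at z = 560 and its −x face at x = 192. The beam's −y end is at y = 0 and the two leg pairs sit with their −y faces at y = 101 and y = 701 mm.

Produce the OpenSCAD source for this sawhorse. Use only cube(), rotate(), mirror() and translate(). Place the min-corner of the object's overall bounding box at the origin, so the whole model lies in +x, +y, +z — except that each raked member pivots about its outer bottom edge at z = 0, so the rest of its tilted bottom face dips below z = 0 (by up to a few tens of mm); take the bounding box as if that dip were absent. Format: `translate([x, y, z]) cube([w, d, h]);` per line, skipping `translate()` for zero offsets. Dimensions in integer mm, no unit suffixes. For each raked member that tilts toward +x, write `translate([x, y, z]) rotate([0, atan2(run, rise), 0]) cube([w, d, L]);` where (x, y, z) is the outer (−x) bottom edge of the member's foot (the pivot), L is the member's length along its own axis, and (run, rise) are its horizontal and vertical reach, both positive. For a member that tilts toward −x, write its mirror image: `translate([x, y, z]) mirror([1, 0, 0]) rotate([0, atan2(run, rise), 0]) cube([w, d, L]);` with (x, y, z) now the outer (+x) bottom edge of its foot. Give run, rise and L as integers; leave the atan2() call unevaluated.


translate([192, 0, 560]) cube([101, 851, 85]);
translate([0, 101, 0]) rotate([0, atan2(192, 560), 0]) cube([43, 49, 592]);
translate([485, 101, 0]) mirror([1, 0, 0]) rotate([0, atan2(192, 560), 0]) cube([43, 49, 592]);
translate([0, 701, 0]) rotate([0, atan2(192, 560), 0]) cube([43, 49, 592]);
translate([485, 701, 0]) mirror([1, 0, 0]) rotate([0, atan2(192, 560), 0]) cube([43, 49, 592]);


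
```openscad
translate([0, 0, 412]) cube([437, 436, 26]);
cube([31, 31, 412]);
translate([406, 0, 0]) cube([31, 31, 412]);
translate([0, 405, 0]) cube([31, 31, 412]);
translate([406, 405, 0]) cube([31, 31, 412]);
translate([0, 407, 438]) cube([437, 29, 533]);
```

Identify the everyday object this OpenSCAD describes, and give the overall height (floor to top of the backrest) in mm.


A chair. The overall height is 971 mm.

A slab on four corner posts with a tall panel at the back — a chair. The seat slab sits at z = 412 with thickness 26, and the 533 mm backrest starts at the seat top, so the overall height is 412 + 26 + 533 = 971 mm.


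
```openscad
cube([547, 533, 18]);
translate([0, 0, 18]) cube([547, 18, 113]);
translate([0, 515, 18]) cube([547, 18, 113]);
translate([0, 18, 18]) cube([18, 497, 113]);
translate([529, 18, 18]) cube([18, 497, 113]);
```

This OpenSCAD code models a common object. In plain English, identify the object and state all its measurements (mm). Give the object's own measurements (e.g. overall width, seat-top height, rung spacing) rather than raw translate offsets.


An open-topped rectangular box: outside dimensions 547×533×131 mm, with a uniform wall and base thickness of 18 mm. The base is a full 547×533 slab on the floor; four walls sit on top of the base. The front and back walls (the −y and +y sides) span the full width; the two side walls fit between them.


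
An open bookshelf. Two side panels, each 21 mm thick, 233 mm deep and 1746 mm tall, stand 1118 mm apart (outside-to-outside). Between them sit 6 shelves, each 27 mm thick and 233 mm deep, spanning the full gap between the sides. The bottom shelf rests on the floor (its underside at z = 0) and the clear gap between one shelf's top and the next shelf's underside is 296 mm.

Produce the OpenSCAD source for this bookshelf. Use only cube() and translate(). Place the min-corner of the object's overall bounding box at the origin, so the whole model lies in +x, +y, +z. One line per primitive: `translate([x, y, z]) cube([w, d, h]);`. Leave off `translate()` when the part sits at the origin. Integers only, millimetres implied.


cube([21, 233, 1746]);
translate([1097, 0, 0]) cube([21, 233, 1746]);
translate([21, 0, 0]) cube([1076, 233, 27]);
translate([21, 0, 323]) cube([1076, 233, 27]);
translate([21, 0, 646]) cube([1076, 233, 27]);
translate([21, 0, 969]) cube([1076, 233, 27]);
translate([21, 0, 1292]) cube([1076, 233, 27]);
translate([21, 0, 1615]) cube([1076, 233, 27]);


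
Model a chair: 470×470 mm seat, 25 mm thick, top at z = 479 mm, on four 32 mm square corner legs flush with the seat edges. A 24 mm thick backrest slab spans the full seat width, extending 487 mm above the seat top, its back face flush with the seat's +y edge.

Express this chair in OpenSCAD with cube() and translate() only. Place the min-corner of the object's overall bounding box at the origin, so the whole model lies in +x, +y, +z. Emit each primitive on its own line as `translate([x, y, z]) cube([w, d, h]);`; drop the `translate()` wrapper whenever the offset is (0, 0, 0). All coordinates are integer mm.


translate([0, 0, 454]) cube([470, 470, 25]);
cube([32, 32, 454]);
translate([438, 0, 0]) cube([32, 32, 454]);
translate([0, 438, 0]) cube([32, 32, 454]);
translate([438, 438, 0]) cube([32, 32, 454]);
translate([0, 446, 479]) cube([470, 24, 487]);


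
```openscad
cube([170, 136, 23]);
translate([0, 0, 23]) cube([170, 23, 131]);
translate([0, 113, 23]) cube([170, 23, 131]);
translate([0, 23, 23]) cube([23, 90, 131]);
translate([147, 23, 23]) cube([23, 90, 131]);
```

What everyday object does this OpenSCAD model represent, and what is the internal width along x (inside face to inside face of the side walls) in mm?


An open box. The internal width is 124 mm.

A 170×136 base slab with four walls standing on it — an open box. The base is 170 mm wide and the walls are 23 mm thick, so the internal width is 170 − 2 × 23 = 124 mm.


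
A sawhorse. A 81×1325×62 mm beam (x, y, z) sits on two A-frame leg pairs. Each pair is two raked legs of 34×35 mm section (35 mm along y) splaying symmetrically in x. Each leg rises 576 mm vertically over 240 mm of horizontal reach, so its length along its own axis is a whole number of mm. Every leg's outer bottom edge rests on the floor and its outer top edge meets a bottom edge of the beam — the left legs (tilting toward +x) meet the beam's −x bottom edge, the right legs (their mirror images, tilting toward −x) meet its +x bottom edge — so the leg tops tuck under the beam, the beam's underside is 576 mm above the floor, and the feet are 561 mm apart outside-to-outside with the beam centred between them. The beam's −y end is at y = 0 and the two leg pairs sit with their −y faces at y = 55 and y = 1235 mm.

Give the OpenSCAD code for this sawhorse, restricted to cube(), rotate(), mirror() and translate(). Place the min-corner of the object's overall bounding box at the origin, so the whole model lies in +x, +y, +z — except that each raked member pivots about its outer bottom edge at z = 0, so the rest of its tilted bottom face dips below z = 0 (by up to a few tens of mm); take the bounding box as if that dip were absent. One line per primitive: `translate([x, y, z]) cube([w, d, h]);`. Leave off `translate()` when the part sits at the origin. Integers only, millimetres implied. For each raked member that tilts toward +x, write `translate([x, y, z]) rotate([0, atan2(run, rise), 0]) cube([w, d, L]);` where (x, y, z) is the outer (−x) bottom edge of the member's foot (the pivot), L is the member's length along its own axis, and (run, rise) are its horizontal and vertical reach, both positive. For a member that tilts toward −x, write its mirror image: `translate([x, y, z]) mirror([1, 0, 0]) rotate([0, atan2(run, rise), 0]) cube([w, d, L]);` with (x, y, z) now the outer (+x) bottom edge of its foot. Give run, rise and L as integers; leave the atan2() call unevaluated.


translate([240, 0, 576]) cube([81, 1325, 62]);
translate([0, 55, 0]) rotate([0, atan2(240, 576), 0]) cube([34, 35, 624]);
translate([561, 55, 0]) mirror([1, 0, 0]) rotate([0, atan2(240, 576), 0]) cube([34, 35, 624]);
translate([0, 1235, 0]) rotate([0, atan2(240, 576), 0]) cube([34, 35, 624]);
translate([561, 1235, 0]) mirror([1, 0, 0]) rotate([0, atan2(240, 576), 0]) cube([34, 35, 624]);


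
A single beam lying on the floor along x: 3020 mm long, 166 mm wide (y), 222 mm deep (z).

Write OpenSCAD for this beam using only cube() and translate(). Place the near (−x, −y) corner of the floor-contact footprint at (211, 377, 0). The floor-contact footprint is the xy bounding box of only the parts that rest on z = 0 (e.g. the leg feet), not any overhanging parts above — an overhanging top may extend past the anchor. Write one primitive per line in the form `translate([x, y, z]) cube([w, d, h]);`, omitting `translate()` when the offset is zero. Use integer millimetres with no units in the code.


translate([211, 377, 0]) cube([3020, 166, 222]);


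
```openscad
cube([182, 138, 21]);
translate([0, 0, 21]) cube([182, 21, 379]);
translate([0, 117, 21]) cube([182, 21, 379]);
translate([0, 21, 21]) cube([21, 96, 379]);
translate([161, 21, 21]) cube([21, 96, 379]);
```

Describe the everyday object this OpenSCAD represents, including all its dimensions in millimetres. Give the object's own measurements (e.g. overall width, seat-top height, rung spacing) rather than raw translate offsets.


An open-topped rectangular box: outside dimensions 182×138×400 mm, with a uniform wall and base thickness of 21 mm. The base is a full 182×138 slab on the floor; four walls sit on top of the base. The front and back walls (the −y and +y sides) span the full width; the two side walls fit between them.


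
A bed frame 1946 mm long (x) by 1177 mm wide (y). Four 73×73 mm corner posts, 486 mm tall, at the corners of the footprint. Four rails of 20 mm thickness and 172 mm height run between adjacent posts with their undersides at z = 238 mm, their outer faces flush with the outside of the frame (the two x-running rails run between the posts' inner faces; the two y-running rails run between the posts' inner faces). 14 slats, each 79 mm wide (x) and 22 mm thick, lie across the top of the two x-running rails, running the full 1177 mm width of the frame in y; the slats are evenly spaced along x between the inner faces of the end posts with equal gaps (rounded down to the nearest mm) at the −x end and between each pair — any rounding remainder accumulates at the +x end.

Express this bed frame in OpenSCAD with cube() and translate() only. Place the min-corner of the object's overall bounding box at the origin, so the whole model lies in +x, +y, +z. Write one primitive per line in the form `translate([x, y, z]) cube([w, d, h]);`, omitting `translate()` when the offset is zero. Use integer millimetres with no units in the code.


cube([73, 73, 486]);
translate([0, 1104, 0]) cube([73, 73, 486]);
translate([1873, 0, 0]) cube([73, 73, 486]);
translate([1873, 1104, 0]) cube([73, 73, 486]);
translate([73, 0, 238]) cube([1800, 20, 172]);
translate([73, 1157, 238]) cube([1800, 20, 172]);
translate([0, 73, 238]) cube([20, 1031, 172]);
translate([1926, 73, 238]) cube([20, 1031, 172]);
translate([119, 0, 410]) cube([79, 1177, 22]);
translate([244, 0, 410]) cube([79, 1177, 22]);
translate([369, 0, 410]) cube([79, 1177, 22]);
translate([494, 0, 410]) cube([79, 1177, 22]);
translate([619, 0, 410]) cube([79, 1177, 22]);
translate([744, 0, 410]) cube([79, 1177, 22]);
translate([869, 0, 410]) cube([79, 1177, 22]);
translate([994, 0, 410]) cube([79, 1177, 22]);
translate([1119, 0, 410]) cube([79, 1177, 22]);
translate([1244, 0, 410]) cube([79, 1177, 22]);
translate([1369, 0, 410]) cube([79, 1177, 22]);
translate([1494, 0, 410]) cube([79, 1177, 22]);
translate([1619, 0, 410]) cube([79, 1177, 22]);
translate([1744, 0, 410]) cube([79, 1177, 22]);


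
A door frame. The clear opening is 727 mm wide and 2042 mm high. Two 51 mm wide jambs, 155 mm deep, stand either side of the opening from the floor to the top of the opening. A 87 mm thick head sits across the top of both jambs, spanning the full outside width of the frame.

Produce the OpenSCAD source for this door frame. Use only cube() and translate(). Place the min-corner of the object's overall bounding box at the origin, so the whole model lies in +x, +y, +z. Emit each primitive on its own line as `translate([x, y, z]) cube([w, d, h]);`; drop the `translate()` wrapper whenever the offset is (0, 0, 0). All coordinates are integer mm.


cube([51, 155, 2042]);
translate([778, 0, 0]) cube([51, 155, 2042]);
translate([0, 0, 2042]) cube([829, 155, 87]);


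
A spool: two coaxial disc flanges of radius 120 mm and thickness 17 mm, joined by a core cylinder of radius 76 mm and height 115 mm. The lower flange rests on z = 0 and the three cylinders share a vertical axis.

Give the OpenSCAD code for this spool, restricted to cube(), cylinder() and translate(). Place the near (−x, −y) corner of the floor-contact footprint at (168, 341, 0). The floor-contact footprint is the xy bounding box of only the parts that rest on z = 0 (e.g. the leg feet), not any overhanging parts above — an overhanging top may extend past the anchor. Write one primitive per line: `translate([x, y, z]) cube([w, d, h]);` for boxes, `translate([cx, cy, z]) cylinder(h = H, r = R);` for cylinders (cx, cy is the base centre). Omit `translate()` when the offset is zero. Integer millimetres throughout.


translate([288, 461, 0]) cylinder(h = 17, r = 120);
translate([288, 461, 17]) cylinder(h = 115, r = 76);
translate([288, 461, 132]) cylinder(h = 17, r = 120);


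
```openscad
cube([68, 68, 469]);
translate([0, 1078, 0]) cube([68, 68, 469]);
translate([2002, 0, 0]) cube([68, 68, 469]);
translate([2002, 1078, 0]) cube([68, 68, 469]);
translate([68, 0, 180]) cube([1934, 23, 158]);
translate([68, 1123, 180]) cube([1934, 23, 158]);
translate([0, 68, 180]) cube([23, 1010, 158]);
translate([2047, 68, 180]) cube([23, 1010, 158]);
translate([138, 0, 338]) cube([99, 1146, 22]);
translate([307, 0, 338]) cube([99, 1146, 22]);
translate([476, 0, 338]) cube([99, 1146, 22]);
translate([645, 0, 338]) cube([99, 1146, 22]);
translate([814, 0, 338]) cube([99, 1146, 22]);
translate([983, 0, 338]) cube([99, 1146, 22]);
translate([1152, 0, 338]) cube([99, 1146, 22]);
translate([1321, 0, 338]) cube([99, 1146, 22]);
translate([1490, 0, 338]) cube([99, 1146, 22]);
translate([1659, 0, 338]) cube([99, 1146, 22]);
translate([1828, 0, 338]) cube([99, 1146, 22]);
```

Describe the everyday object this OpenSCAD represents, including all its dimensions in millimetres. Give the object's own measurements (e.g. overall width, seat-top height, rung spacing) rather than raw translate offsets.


A bed frame 2070 mm long (x) by 1146 mm wide (y). Four 68×68 mm corner posts, 469 mm tall, at the corners of the footprint. Four rails of 23 mm thickness and 158 mm height run between adjacent posts with their undersides at z = 180 mm, their outer faces flush with the outside of the frame (the two x-running rails run between the posts' inner faces; the two y-running rails run between the posts' inner faces). 11 slats, each 99 mm wide (x) and 22 mm thick, lie across the top of the two x-running rails, running the full 1146 mm width of the frame in y; along x they sit between the end posts with a 70 mm gap after the −x posts and between neighbouring slats, leaving 75 mm before the +x posts.


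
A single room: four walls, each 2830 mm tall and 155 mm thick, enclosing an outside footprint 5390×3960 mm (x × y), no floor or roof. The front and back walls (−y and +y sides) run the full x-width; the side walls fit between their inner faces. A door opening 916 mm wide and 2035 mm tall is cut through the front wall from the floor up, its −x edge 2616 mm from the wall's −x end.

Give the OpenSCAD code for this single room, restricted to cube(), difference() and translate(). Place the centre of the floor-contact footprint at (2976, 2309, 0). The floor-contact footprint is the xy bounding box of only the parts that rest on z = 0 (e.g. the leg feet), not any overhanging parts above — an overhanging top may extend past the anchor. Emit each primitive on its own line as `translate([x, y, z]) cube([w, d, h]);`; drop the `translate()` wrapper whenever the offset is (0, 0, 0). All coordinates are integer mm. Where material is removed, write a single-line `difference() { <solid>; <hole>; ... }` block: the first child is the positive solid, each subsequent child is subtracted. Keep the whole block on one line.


difference() { translate([281, 329, 0]) cube([5390, 155, 2830]); translate([2897, 329, 0]) cube([916, 155, 2035]); }
translate([281, 4134, 0]) cube([5390, 155, 2830]);
translate([281, 484, 0]) cube([155, 3650, 2830]);
translate([5516, 484, 0]) cube([155, 3650, 2830]);


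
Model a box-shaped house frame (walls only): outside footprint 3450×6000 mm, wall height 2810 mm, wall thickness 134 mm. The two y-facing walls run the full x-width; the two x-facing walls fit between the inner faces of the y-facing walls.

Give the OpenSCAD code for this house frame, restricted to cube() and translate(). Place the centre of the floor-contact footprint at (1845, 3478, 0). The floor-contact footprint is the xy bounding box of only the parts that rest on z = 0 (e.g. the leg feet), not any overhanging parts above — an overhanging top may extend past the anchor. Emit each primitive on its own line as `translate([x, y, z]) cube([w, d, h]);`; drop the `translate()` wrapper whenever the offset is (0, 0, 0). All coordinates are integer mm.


translate([120, 478, 0]) cube([3450, 134, 2810]);
translate([120, 6344, 0]) cube([3450, 134, 2810]);
translate([120, 612, 0]) cube([134, 5732, 2810]);
translate([3436, 612, 0]) cube([134, 5732, 2810]);


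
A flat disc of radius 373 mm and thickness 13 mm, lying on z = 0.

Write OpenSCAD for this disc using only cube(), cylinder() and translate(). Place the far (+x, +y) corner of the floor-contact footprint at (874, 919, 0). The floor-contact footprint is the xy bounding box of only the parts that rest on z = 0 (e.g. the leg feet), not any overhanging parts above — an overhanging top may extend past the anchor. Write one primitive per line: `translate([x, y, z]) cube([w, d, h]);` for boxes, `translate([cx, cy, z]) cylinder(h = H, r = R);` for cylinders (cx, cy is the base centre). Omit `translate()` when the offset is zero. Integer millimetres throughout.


translate([501, 546, 0]) cylinder(h = 13, r = 373);


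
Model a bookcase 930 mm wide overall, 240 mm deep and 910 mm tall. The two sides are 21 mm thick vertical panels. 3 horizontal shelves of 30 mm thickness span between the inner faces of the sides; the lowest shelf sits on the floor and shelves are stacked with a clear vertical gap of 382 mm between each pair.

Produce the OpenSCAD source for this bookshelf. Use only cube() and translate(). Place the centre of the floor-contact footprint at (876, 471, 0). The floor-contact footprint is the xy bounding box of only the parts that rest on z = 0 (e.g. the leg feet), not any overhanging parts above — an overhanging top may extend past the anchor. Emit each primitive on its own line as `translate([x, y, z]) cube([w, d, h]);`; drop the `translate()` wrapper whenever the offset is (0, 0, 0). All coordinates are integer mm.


translate([411, 351, 0]) cube([21, 240, 910]);
translate([1320, 351, 0]) cube([21, 240, 910]);
translate([432, 351, 0]) cube([888, 240, 30]);
translate([432, 351, 412]) cube([888, 240, 30]);
translate([432, 351, 824]) cube([888, 240, 30]);


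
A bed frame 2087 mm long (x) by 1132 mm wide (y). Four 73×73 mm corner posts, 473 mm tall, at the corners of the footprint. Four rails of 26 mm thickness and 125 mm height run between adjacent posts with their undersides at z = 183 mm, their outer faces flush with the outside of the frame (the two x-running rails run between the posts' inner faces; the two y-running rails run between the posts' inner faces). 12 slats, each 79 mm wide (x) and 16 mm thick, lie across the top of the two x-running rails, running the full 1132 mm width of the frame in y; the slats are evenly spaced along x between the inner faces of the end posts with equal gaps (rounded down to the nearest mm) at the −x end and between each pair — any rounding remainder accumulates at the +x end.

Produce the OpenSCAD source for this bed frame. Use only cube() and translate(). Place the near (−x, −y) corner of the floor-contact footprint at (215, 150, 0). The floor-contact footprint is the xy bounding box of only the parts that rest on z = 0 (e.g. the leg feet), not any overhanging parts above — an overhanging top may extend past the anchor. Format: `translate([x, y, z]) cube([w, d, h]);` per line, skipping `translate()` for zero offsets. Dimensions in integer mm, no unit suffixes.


translate([215, 150, 0]) cube([73, 73, 473]);
translate([215, 1209, 0]) cube([73, 73, 473]);
translate([2229, 150, 0]) cube([73, 73, 473]);
translate([2229, 1209, 0]) cube([73, 73, 473]);
translate([288, 150, 183]) cube([1941, 26, 125]);
translate([288, 1256, 183]) cube([1941, 26, 125]);
translate([215, 223, 183]) cube([26, 986, 125]);
translate([2276, 223, 183]) cube([26, 986, 125]);
translate([364, 150, 308]) cube([79, 1132, 16]);
translate([519, 150, 308]) cube([79, 1132, 16]);
translate([674, 150, 308]) cube([79, 1132, 16]);
translate([829, 150, 308]) cube([79, 1132, 16]);
translate([984, 150, 308]) cube([79, 1132, 16]);
translate([1139, 150, 308]) cube([79, 1132, 16]);
translate([1294, 150, 308]) cube([79, 1132, 16]);
translate([1449, 150, 308]) cube([79, 1132, 16]);
translate([1604, 150, 308]) cube([79, 1132, 16]);
translate([1759, 150, 308]) cube([79, 1132, 16]);
translate([1914, 150, 308]) cube([79, 1132, 16]);
translate([2069, 150, 308]) cube([79, 1132, 16]);


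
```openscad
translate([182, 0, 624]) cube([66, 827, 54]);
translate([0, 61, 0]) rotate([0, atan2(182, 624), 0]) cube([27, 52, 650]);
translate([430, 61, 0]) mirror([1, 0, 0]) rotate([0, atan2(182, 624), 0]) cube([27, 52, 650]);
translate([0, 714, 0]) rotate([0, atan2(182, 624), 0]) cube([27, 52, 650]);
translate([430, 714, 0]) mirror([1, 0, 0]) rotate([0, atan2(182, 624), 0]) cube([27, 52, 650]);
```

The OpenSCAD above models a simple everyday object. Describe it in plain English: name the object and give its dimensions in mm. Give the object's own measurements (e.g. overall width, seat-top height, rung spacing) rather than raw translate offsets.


A sawhorse. A 66×827×54 mm beam (x, y, z) sits on two A-frame leg pairs. Each pair is two raked legs of 27×52 mm section (52 mm along y) splaying symmetrically in x. Each leg rises 624 mm vertically over 182 mm of horizontal reach and is 650 mm long along its own axis. Every leg's outer bottom edge rests on the floor and its outer top edge meets a bottom edge of the beam — the left legs (tilting toward +x) meet the beam's −x bottom edge, the right legs (their mirror images, tilting toward −x) meet its +x bottom edge — so the leg tops tuck under the beam, the beam's underside is 624 mm above the floor, and the feet are 430 mm apart outside-to-outside with the beam centred between them. The two leg pairs are set in 61 mm from either end of the beam.


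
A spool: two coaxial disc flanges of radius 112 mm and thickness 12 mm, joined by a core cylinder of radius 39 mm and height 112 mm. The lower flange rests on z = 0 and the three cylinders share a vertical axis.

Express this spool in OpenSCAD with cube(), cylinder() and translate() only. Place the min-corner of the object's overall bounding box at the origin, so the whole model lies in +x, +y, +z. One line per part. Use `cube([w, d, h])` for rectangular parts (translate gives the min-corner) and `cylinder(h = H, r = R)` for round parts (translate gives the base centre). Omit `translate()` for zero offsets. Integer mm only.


translate([112, 112, 0]) cylinder(h = 12, r = 112);
translate([112, 112, 12]) cylinder(h = 112, r = 39);
translate([112, 112, 124]) cylinder(h = 12, r = 112);


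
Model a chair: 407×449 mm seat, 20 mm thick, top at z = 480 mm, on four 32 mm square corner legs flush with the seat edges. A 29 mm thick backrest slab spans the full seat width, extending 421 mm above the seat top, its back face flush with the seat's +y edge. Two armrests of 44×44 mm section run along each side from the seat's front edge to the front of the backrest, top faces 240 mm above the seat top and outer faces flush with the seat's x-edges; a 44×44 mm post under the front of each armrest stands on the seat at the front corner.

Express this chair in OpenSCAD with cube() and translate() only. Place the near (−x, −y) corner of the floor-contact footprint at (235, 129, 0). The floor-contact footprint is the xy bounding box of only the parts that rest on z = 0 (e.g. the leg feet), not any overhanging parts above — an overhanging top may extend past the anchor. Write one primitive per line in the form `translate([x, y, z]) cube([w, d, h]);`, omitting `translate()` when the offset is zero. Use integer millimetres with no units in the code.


// leg_h = 480 - 20 = 460
// arm post h = 240 - 44 = 196
translate([235, 129, 460]) cube([407, 449, 20]);
translate([235, 129, 0]) cube([32, 32, 460]);
translate([610, 129, 0]) cube([32, 32, 460]);
translate([235, 546, 0]) cube([32, 32, 460]);
translate([610, 546, 0]) cube([32, 32, 460]);
translate([235, 549, 480]) cube([407, 29, 421]);
translate([235, 129, 676]) cube([44, 420, 44]);
translate([598, 129, 676]) cube([44, 420, 44]);
translate([235, 129, 480]) cube([44, 44, 196]);
translate([598, 129, 480]) cube([44, 44, 196]);


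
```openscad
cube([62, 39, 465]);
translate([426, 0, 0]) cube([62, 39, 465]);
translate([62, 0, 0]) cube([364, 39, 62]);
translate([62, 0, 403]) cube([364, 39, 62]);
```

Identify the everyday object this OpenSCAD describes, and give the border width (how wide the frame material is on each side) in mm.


A picture frame. The border width is 62 mm.

Four thin pieces enclosing a rectangular opening — a picture frame. The two full-height stiles are 465 mm tall; the top rail sits at z = 403 and is 62 mm tall, so the border above the opening is 465 − 403 = 62 mm, matching the stile x-width.


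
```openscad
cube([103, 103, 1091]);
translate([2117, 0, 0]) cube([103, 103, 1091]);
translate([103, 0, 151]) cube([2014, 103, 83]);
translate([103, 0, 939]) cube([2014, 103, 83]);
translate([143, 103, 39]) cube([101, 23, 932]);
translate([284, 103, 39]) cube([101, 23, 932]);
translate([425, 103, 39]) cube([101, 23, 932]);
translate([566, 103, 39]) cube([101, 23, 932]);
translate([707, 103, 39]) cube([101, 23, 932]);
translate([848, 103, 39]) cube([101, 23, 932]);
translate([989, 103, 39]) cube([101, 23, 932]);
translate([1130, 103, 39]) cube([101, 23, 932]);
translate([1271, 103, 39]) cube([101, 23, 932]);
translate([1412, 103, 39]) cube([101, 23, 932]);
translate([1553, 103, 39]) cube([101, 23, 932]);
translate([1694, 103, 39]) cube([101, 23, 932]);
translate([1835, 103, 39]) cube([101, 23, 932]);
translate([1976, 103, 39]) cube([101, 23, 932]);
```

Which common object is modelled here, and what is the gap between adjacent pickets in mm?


A fence section. The picket gap is 40 mm.

Two posts, two rails, 14 pickets — a fence section. Span 2014 mm holds 14 pickets of 101 mm with 15 equal gaps: ⌊(2014 − 14·101) / 15⌋ = 40 mm.


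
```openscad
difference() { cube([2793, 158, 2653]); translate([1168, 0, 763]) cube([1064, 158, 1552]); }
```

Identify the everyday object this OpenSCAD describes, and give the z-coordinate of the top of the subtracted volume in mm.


A wall with a window opening. The window head height is 2315 mm.

A wall with a rectangular opening subtracted — a window. Sill at z = 763, opening 1552 mm tall, so the head is at 763 + 1552 = 2315 mm.


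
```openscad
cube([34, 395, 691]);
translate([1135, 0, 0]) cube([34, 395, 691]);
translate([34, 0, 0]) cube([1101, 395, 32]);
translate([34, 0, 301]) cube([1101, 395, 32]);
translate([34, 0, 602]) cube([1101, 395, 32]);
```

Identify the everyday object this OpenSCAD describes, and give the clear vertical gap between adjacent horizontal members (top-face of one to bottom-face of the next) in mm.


A bookshelf. The clear shelf gap is 269 mm.

Two tall side panels with 3 horizontal boards between them — a bookshelf. The first two shelf undersides are at z = 0 and z = 301; with shelf thickness 32, the clear gap is 301 − 0 − 32 = 269 mm.


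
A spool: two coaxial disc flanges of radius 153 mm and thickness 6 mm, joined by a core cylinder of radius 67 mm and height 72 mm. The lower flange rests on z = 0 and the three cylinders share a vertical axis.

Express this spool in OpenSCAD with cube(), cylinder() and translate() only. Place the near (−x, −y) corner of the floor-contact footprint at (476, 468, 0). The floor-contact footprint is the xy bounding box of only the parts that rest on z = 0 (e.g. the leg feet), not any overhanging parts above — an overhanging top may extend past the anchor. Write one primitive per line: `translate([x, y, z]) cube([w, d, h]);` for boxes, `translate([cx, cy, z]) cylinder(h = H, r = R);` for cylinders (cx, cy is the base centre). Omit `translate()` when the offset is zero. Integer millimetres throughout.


translate([629, 621, 0]) cylinder(h = 6, r = 153);
translate([629, 621, 6]) cylinder(h = 72, r = 67);
translate([629, 621, 78]) cylinder(h = 6, r = 153);


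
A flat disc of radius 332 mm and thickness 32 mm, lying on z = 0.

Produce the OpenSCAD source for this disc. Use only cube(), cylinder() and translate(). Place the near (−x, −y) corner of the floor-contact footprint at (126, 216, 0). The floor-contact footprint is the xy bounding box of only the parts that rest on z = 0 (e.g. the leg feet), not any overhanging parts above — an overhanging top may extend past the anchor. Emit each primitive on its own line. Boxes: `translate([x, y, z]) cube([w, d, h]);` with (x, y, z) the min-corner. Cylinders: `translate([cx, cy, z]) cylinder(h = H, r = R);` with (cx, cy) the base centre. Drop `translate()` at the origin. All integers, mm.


translate([458, 548, 0]) cylinder(h = 32, r = 332);


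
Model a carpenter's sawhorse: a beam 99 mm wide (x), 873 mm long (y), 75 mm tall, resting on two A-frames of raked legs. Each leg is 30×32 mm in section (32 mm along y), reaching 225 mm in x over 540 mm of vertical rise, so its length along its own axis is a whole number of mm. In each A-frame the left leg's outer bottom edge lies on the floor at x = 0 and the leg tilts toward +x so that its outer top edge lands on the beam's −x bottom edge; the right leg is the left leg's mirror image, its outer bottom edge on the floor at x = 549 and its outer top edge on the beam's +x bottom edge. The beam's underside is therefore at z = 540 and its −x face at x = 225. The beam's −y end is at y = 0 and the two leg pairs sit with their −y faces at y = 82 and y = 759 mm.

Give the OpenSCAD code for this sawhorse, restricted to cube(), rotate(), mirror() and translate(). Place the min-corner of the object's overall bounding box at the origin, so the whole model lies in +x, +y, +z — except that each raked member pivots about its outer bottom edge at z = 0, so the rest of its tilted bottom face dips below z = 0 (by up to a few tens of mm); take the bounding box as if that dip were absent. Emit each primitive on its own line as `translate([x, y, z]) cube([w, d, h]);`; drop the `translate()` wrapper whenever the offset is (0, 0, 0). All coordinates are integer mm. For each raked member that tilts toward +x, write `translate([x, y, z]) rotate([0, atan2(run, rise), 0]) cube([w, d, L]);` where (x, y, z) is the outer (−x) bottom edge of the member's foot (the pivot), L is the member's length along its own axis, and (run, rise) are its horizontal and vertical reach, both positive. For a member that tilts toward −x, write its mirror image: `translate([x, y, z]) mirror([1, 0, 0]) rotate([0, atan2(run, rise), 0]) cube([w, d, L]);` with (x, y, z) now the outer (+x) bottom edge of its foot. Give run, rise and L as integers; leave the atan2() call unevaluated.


translate([225, 0, 540]) cube([99, 873, 75]);
translate([0, 82, 0]) rotate([0, atan2(225, 540), 0]) cube([30, 32, 585]);
translate([549, 82, 0]) mirror([1, 0, 0]) rotate([0, atan2(225, 540), 0]) cube([30, 32, 585]);
translate([0, 759, 0]) rotate([0, atan2(225, 540), 0]) cube([30, 32, 585]);
translate([549, 759, 0]) mirror([1, 0, 0]) rotate([0, atan2(225, 540), 0]) cube([30, 32, 585]);


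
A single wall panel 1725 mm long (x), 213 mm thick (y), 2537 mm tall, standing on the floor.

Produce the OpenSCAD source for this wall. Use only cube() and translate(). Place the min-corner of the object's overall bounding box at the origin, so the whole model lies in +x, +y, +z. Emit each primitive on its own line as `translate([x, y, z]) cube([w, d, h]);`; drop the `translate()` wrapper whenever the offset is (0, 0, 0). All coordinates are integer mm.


cube([1725, 213, 2537]);


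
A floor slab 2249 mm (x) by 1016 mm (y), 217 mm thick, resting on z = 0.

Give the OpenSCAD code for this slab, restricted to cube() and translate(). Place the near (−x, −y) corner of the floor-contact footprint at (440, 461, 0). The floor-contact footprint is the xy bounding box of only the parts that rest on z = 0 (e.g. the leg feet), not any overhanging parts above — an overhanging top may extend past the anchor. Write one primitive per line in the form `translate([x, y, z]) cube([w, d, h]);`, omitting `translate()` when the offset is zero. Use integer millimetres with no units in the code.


translate([440, 461, 0]) cube([2249, 1016, 217]);


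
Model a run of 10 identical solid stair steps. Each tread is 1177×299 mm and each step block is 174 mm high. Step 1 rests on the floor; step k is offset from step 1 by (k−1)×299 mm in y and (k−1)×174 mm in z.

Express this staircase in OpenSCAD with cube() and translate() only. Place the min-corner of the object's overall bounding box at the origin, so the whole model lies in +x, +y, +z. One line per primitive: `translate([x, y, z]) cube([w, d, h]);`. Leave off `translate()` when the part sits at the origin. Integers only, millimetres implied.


cube([1177, 299, 174]);
translate([0, 299, 174]) cube([1177, 299, 174]);
translate([0, 598, 348]) cube([1177, 299, 174]);
translate([0, 897, 522]) cube([1177, 299, 174]);
translate([0, 1196, 696]) cube([1177, 299, 174]);
translate([0, 1495, 870]) cube([1177, 299, 174]);
translate([0, 1794, 1044]) cube([1177, 299, 174]);
translate([0, 2093, 1218]) cube([1177, 299, 174]);
translate([0, 2392, 1392]) cube([1177, 299, 174]);
translate([0, 2691, 1566]) cube([1177, 299, 174]);
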